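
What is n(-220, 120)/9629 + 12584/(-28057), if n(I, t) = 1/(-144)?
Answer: -17448700441/38903162832 ≈ -0.44852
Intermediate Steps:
n(I, t) = -1/144
n(-220, 120)/9629 + 12584/(-28057) = -1/144/9629 + 12584/(-28057) = -1/144*1/9629 + 12584*(-1/28057) = -1/1386576 - 12584/28057 = -17448700441/38903162832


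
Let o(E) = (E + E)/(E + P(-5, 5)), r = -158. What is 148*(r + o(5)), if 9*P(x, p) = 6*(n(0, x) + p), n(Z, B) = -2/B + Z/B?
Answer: -998112/43 ≈ -23212.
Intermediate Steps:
P(x, p) = -4/(3*x) + 2*p/3 (P(x, p) = (6*((-2 + 0)/x + p))/9 = (6*(-2/x + p))/9 = (6*(p - 2/x))/9 = (-12/x + 6*p)/9 = -4/(3*x) + 2*p/3)
o(E) = 2*E/(18/5 + E) (o(E) = (E + E)/(E + (⅔)*(-2 + 5*(-5))/(-5)) = (2*E)/(E + (⅔)*(-⅕)*(-2 - 25)) = (2*E)/(E + (⅔)*(-⅕)*(-27)) = (2*E)/(E + 18/5) = (2*E)/(18/5 + E) = 2*E/(18/5 + E))
148*(r + o(5)) = 148*(-158 + 10*5/(18 + 5*5)) = 148*(-158 + 10*5/(18 + 25)) = 148*(-158 + 10*5/43) = 148*(-158 + 10*5*(1/43)) = 148*(-158 + 50/43) = 148*(-6744/43) = -998112/43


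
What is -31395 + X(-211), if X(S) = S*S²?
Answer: -9425326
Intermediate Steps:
X(S) = S³
-31395 + X(-211) = -31395 + (-211)³ = -31395 - 9393931 = -9425326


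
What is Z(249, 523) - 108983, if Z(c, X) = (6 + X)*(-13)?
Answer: -115860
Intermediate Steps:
Z(c, X) = -78 - 13*X
Z(249, 523) - 108983 = (-78 - 13*523) - 108983 = (-78 - 6799) - 108983 = -6877 - 108983 = -115860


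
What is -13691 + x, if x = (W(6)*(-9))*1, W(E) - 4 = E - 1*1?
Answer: -13772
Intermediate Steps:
W(E) = 3 + E (W(E) = 4 + (E - 1*1) = 4 + (E - 1) = 4 + (-1 + E) = 3 + E)
x = -81 (x = ((3 + 6)*(-9))*1 = (9*(-9))*1 = -81*1 = -81)
-13691 + x = -13691 - 81 = -13772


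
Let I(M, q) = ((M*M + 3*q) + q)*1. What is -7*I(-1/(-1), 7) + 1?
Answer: -202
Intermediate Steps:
I(M, q) = M**2 + 4*q (I(M, q) = ((M**2 + 3*q) + q)*1 = (M**2 + 4*q)*1 = M**2 + 4*q)
-7*I(-1/(-1), 7) + 1 = -7*((-1/(-1))**2 + 4*7) + 1 = -7*((-1*(-1))**2 + 28) + 1 = -7*(1**2 + 28) + 1 = -7*(1 + 28) + 1 = -7*29 + 1 = -203 + 1 = -202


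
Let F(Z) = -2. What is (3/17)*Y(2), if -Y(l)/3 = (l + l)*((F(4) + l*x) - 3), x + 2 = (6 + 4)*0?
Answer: 324/17 ≈ 19.059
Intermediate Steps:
x = -2 (x = -2 + (6 + 4)*0 = -2 + 10*0 = -2 + 0 = -2)
Y(l) = -6*l*(-5 - 2*l) (Y(l) = -3*(l + l)*((-2 + l*(-2)) - 3) = -3*2*l*((-2 - 2*l) - 3) = -3*2*l*(-5 - 2*l) = -6*l*(-5 - 2*l))
(3/17)*Y(2) = (3/17)*(6*2*(5 + 2*2)) = (3*(1/17))*(6*2*(5 + 4)) = 3*(6*2*9)/17 = (3/17)*108 = 324/17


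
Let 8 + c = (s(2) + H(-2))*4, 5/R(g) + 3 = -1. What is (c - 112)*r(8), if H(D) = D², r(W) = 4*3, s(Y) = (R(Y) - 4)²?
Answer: 75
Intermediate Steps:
R(g) = -5/4 (R(g) = 5/(-3 - 1) = 5/(-4) = 5*(-¼) = -5/4)
s(Y) = 441/16 (s(Y) = (-5/4 - 4)² = (-21/4)² = 441/16)
r(W) = 12
c = 473/4 (c = -8 + (441/16 + (-2)²)*4 = -8 + (441/16 + 4)*4 = -8 + (505/16)*4 = -8 + 505/4 = 473/4 ≈ 118.25)
(c - 112)*r(8) = (473/4 - 112)*12 = (25/4)*12 = 75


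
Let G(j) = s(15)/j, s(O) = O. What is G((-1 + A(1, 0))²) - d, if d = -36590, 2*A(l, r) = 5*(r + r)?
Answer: 36605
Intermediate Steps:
A(l, r) = 5*r (A(l, r) = (5*(r + r))/2 = (5*(2*r))/2 = (10*r)/2 = 5*r)
G(j) = 15/j
G((-1 + A(1, 0))²) - d = 15/((-1 + 5*0)²) - 1*(-36590) = 15/((-1 + 0)²) + 36590 = 15/((-1)²) + 36590 = 15/1 + 36590 = 15*1 + 36590 = 15 + 36590 = 36605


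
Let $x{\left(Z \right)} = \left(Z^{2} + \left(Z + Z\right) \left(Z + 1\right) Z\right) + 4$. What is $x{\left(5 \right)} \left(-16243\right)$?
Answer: $-5343947$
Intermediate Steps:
$x{\left(Z \right)} = 4 + Z^{2} + 2 Z^{2} \left(1 + Z\right)$ ($x{\left(Z \right)} = \left(Z^{2} + 2 Z \left(1 + Z\right) Z\right) + 4 = \left(Z^{2} + 2 Z^{2} \left(1 + Z\right)\right) + 4 = 4 + Z^{2} + 2 Z^{2} \left(1 + Z\right)$)
$x{\left(5 \right)} \left(-16243\right) = \left(4 + 2 \cdot 5^{3} + 3 \cdot 5^{2}\right) \left(-16243\right) = \left(4 + 2 \cdot 125 + 3 \cdot 25\right) \left(-16243\right) = \left(4 + 250 + 75\right) \left(-16243\right) = 329 \left(-16243\right) = -5343947$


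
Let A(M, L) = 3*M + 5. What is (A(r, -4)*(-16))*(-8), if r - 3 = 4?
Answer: 3328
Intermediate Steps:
r = 7 (r = 3 + 4 = 7)
A(M, L) = 5 + 3*M
(A(r, -4)*(-16))*(-8) = ((5 + 3*7)*(-16))*(-8) = ((5 + 21)*(-16))*(-8) = (26*(-16))*(-8) = -416*(-8) = 3328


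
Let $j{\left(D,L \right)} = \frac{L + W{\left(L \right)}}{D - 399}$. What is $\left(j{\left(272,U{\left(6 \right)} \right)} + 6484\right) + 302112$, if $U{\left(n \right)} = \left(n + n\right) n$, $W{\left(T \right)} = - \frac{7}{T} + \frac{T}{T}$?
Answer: $\frac{2821796575}{9144} \approx 3.086 \cdot 10^{5}$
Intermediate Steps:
$W{\left(T \right)} = 1 - \frac{7}{T}$ ($W{\left(T \right)} = - \frac{7}{T} + 1 = 1 - \frac{7}{T}$)
$U{\left(n \right)} = 2 n^{2}$ ($U{\left(n \right)} = 2 n n = 2 n^{2}$)
$j{\left(D,L \right)} = \frac{L + \frac{-7 + L}{L}}{-399 + D}$ ($j{\left(D,L \right)} = \frac{L + \frac{-7 + L}{L}}{D - 399} = \frac{L + \frac{-7 + L}{L}}{-399 + D}$)
$\left(j{\left(272,U{\left(6 \right)} \right)} + 6484\right) + 302112 = \left(\frac{-7 + 2 \cdot 6^{2} + \left(2 \cdot 6^{2}\right)^{2}}{2 \cdot 6^{2} \left(-399 + 272\right)} + 6484\right) + 302112 = \left(\frac{-7 + 2 \cdot 36 + \left(2 \cdot 36\right)^{2}}{2 \cdot 36 \left(-127\right)} + 6484\right) + 302112 = \left(\frac{1}{72} \left(- \frac{1}{127}\right) \left(-7 + 72 + 72^{2}\right) + 6484\right) + 302112 = \left(\frac{1}{72} \left(- \frac{1}{127}\right) \left(-7 + 72 + 5184\right) + 6484\right) + 302112 = \left(\frac{1}{72} \left(- \frac{1}{127}\right) 5249 + 6484\right) + 302112 = \left(- \frac{5249}{9144} + 6484\right) + 302112 = \frac{59284447}{9144} + 302112 = \frac{2821796575}{9144}$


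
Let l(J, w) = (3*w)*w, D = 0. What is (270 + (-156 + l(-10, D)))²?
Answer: 12996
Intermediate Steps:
l(J, w) = 3*w²
(270 + (-156 + l(-10, D)))² = (270 + (-156 + 3*0²))² = (270 + (-156 + 3*0))² = (270 + (-156 + 0))² = (270 - 156)² = 114² = 12996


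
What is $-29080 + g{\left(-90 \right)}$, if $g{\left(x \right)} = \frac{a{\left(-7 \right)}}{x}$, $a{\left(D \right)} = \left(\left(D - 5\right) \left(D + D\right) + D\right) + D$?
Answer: $- \frac{1308677}{45} \approx -29082.0$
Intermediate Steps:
$a{\left(D \right)} = 2 D + 2 D \left(-5 + D\right)$ ($a{\left(D \right)} = \left(\left(-5 + D\right) 2 D + D\right) + D = \left(2 D \left(-5 + D\right) + D\right) + D = \left(D + 2 D \left(-5 + D\right)\right) + D = 2 D + 2 D \left(-5 + D\right)$)
$g{\left(x \right)} = \frac{154}{x}$ ($g{\left(x \right)} = \frac{2 \left(-7\right) \left(-4 - 7\right)}{x} = \frac{2 \left(-7\right) \left(-11\right)}{x} = \frac{154}{x}$)
$-29080 + g{\left(-90 \right)} = -29080 + \frac{154}{-90} = -29080 + 154 \left(- \frac{1}{90}\right) = -29080 - \frac{77}{45} = - \frac{1308677}{45}$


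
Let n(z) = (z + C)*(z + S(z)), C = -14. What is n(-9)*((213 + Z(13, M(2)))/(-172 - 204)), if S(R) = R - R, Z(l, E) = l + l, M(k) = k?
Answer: -49473/376 ≈ -131.58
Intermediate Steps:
Z(l, E) = 2*l
S(R) = 0
n(z) = z*(-14 + z) (n(z) = (z - 14)*(z + 0) = (-14 + z)*z = z*(-14 + z))
n(-9)*((213 + Z(13, M(2)))/(-172 - 204)) = (-9*(-14 - 9))*((213 + 2*13)/(-172 - 204)) = (-9*(-23))*((213 + 26)/(-376)) = 207*(239*(-1/376)) = 207*(-239/376) = -49473/376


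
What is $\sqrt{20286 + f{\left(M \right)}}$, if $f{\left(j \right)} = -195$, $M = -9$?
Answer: $\sqrt{20091} \approx 141.74$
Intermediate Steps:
$\sqrt{20286 + f{\left(M \right)}} = \sqrt{20286 - 195} = \sqrt{20091}$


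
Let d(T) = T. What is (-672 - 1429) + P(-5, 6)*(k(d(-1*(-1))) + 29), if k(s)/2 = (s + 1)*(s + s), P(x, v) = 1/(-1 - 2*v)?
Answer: -27350/13 ≈ -2103.8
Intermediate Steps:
k(s) = 4*s*(1 + s) (k(s) = 2*((s + 1)*(s + s)) = 2*((1 + s)*(2*s)) = 2*(2*s*(1 + s)) = 4*s*(1 + s))
(-672 - 1429) + P(-5, 6)*(k(d(-1*(-1))) + 29) = (-672 - 1429) + (-1/(1 + 2*6))*(4*(-1*(-1))*(1 - 1*(-1)) + 29) = -2101 + (-1/(1 + 12))*(4*1*(1 + 1) + 29) = -2101 + (-1/13)*(4*1*2 + 29) = -2101 + (-1*1/13)*(8 + 29) = -2101 - 1/13*37 = -2101 - 37/13 = -27350/13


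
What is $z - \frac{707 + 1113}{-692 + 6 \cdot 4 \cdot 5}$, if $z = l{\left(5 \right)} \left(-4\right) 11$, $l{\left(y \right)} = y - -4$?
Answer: $- \frac{4321}{11} \approx -392.82$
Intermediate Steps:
$l{\left(y \right)} = 4 + y$ ($l{\left(y \right)} = y + 4 = 4 + y$)
$z = -396$ ($z = \left(4 + 5\right) \left(-4\right) 11 = 9 \left(-4\right) 11 = \left(-36\right) 11 = -396$)
$z - \frac{707 + 1113}{-692 + 6 \cdot 4 \cdot 5} = -396 - \frac{707 + 1113}{-692 + 6 \cdot 4 \cdot 5} = -396 - \frac{1820}{-692 + 24 \cdot 5} = -396 - \frac{1820}{-692 + 120} = -396 - \frac{1820}{-572} = -396 - 1820 \left(- \frac{1}{572}\right) = -396 - - \frac{35}{11} = -396 + \frac{35}{11} = - \frac{4321}{11}$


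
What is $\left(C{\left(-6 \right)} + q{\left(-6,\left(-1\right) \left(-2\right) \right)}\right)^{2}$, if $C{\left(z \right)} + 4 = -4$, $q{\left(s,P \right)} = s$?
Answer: $196$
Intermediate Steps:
$C{\left(z \right)} = -8$ ($C{\left(z \right)} = -4 - 4 = -8$)
$\left(C{\left(-6 \right)} + q{\left(-6,\left(-1\right) \left(-2\right) \right)}\right)^{2} = \left(-8 - 6\right)^{2} = \left(-14\right)^{2} = 196$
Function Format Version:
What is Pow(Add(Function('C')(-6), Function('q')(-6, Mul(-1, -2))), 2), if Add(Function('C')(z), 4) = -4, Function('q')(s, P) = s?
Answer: 196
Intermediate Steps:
Function('C')(z) = -8 (Function('C')(z) = Add(-4, -4) = -8)
Pow(Add(Function('C')(-6), Function('q')(-6, Mul(-1, -2))), 2) = Pow(Add(-8, -6), 2) = Pow(-14, 2) = 196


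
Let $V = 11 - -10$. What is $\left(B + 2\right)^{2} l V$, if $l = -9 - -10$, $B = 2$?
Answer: $336$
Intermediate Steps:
$V = 21$ ($V = 11 + 10 = 21$)
$l = 1$ ($l = -9 + 10 = 1$)
$\left(B + 2\right)^{2} l V = \left(2 + 2\right)^{2} \cdot 1 \cdot 21 = 4^{2} \cdot 1 \cdot 21 = 16 \cdot 1 \cdot 21 = 16 \cdot 21 = 336$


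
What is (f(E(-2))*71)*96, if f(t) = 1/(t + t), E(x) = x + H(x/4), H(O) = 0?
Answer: -1704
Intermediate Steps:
E(x) = x (E(x) = x + 0 = x)
f(t) = 1/(2*t)
(f(E(-2))*71)*96 = (((1/2)/(-2))*71)*96 = (((1/2)*(-1/2))*71)*96 = -1/4*71*96 = -71/4*96 = -1704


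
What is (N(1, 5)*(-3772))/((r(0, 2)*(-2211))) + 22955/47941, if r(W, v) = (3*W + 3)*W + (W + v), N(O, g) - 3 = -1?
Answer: 231586957/105997551 ≈ 2.1848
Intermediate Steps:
N(O, g) = 2 (N(O, g) = 3 - 1 = 2)
r(W, v) = W + v + W*(3 + 3*W) (r(W, v) = (3 + 3*W)*W + (W + v) = W*(3 + 3*W) + (W + v) = W + v + W*(3 + 3*W))
(N(1, 5)*(-3772))/((r(0, 2)*(-2211))) + 22955/47941 = (2*(-3772))/(((2 + 3*0² + 4*0)*(-2211))) + 22955/47941 = -7544*(-1/(2211*(2 + 3*0 + 0))) + 22955*(1/47941) = -7544*(-1/(2211*(2 + 0 + 0))) + 22955/47941 = -7544/(2*(-2211)) + 22955/47941 = -7544/(-4422) + 22955/47941 = -7544*(-1/4422) + 22955/47941 = 3772/2211 + 22955/47941 = 231586957/105997551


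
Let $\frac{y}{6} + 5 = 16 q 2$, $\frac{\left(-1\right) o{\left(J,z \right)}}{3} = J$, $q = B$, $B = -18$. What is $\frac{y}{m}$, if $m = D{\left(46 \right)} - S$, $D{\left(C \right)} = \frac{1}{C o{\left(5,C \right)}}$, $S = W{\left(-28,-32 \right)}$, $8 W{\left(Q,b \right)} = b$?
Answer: $- \frac{2405340}{2759} \approx -871.82$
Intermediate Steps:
$W{\left(Q,b \right)} = \frac{b}{8}$
$S = -4$ ($S = \frac{1}{8} \left(-32\right) = -4$)
$q = -18$
$o{\left(J,z \right)} = - 3 J$
$D{\left(C \right)} = - \frac{1}{15 C}$ ($D{\left(C \right)} = \frac{1}{C \left(\left(-3\right) 5\right)} = \frac{1}{C \left(-15\right)} = \frac{1}{C} \left(- \frac{1}{15}\right) = - \frac{1}{15 C}$)
$m = \frac{2759}{690}$ ($m = - \frac{1}{15 \cdot 46} - -4 = \left(- \frac{1}{15}\right) \frac{1}{46} + 4 = - \frac{1}{690} + 4 = \frac{2759}{690} \approx 3.9986$)
$y = -3486$ ($y = -30 + 6 \cdot 16 \left(-18\right) 2 = -30 + 6 \left(\left(-288\right) 2\right) = -30 + 6 \left(-576\right) = -30 - 3456 = -3486$)
$\frac{y}{m} = - \frac{3486}{\frac{2759}{690}} = \left(-3486\right) \frac{690}{2759} = - \frac{2405340}{2759}$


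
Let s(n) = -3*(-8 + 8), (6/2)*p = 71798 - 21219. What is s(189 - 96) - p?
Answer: -50579/3 ≈ -16860.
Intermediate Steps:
p = 50579/3 (p = (71798 - 21219)/3 = (1/3)*50579 = 50579/3 ≈ 16860.)
s(n) = 0 (s(n) = -3*0 = 0)
s(189 - 96) - p = 0 - 1*50579/3 = 0 - 50579/3 = -50579/3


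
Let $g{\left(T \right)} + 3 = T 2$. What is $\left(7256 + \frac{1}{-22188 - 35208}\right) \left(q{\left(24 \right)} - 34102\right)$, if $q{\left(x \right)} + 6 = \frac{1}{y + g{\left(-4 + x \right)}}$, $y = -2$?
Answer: $- \frac{99433523780425}{401772} \approx -2.4749 \cdot 10^{8}$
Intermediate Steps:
$g{\left(T \right)} = -3 + 2 T$ ($g{\left(T \right)} = -3 + T 2 = -3 + 2 T$)
$q{\left(x \right)} = -6 + \frac{1}{-13 + 2 x}$ ($q{\left(x \right)} = -6 + \frac{1}{-2 + \left(-3 + 2 \left(-4 + x\right)\right)} = -6 + \frac{1}{-2 + \left(-3 + \left(-8 + 2 x\right)\right)} = -6 + \frac{1}{-2 + \left(-11 + 2 x\right)} = -6 + \frac{1}{-13 + 2 x}$)
$\left(7256 + \frac{1}{-22188 - 35208}\right) \left(q{\left(24 \right)} - 34102\right) = \left(7256 + \frac{1}{-22188 - 35208}\right) \left(\frac{79 - 288}{-13 + 2 \cdot 24} - 34102\right) = \left(7256 + \frac{1}{-57396}\right) \left(\frac{79 - 288}{-13 + 48} - 34102\right) = \left(7256 - \frac{1}{57396}\right) \left(\frac{1}{35} \left(-209\right) - 34102\right) = \frac{416465375 \left(\frac{1}{35} \left(-209\right) - 34102\right)}{57396} = \frac{416465375 \left(- \frac{209}{35} - 34102\right)}{57396} = \frac{416465375}{57396} \left(- \frac{1193779}{35}\right) = - \frac{99433523780425}{401772}$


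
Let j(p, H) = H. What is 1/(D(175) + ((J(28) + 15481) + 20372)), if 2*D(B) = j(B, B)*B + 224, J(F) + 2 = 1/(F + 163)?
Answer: 382/19587243 ≈ 1.9502e-5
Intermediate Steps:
J(F) = -2 + 1/(163 + F) (J(F) = -2 + 1/(F + 163) = -2 + 1/(163 + F))
D(B) = 112 + B**2/2 (D(B) = (B*B + 224)/2 = (B**2 + 224)/2 = (224 + B**2)/2 = 112 + B**2/2)
1/(D(175) + ((J(28) + 15481) + 20372)) = 1/((112 + (1/2)*175**2) + (((-325 - 2*28)/(163 + 28) + 15481) + 20372)) = 1/((112 + (1/2)*30625) + (((-325 - 56)/191 + 15481) + 20372)) = 1/((112 + 30625/2) + (((1/191)*(-381) + 15481) + 20372)) = 1/(30849/2 + ((-381/191 + 15481) + 20372)) = 1/(30849/2 + (2956490/191 + 20372)) = 1/(30849/2 + 6847542/191) = 1/(19587243/382) = 382/19587243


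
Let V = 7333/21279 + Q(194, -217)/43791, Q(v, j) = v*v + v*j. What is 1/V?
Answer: 310609563/75390835 ≈ 4.1200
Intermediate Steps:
Q(v, j) = v**2 + j*v
V = 75390835/310609563 (V = 7333/21279 + (194*(-217 + 194))/43791 = 7333*(1/21279) + (194*(-23))*(1/43791) = 7333/21279 - 4462*1/43791 = 7333/21279 - 4462/43791 = 75390835/310609563 ≈ 0.24272)
1/V = 1/(75390835/310609563) = 310609563/75390835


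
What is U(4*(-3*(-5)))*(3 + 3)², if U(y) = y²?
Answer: 129600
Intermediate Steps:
U(4*(-3*(-5)))*(3 + 3)² = (4*(-3*(-5)))²*(3 + 3)² = (4*15)²*6² = 60²*36 = 3600*36 = 129600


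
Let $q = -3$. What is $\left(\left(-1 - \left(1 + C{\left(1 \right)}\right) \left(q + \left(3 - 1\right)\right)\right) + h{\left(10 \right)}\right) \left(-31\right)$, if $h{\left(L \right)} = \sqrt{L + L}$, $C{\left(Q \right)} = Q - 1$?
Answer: $- 62 \sqrt{5} \approx -138.64$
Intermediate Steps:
$C{\left(Q \right)} = -1 + Q$ ($C{\left(Q \right)} = Q - 1 = -1 + Q$)
$h{\left(L \right)} = \sqrt{2} \sqrt{L}$ ($h{\left(L \right)} = \sqrt{2 L} = \sqrt{2} \sqrt{L}$)
$\left(\left(-1 - \left(1 + C{\left(1 \right)}\right) \left(q + \left(3 - 1\right)\right)\right) + h{\left(10 \right)}\right) \left(-31\right) = \left(\left(-1 - \left(1 + \left(-1 + 1\right)\right) \left(-3 + \left(3 - 1\right)\right)\right) + \sqrt{2} \sqrt{10}\right) \left(-31\right) = \left(\left(-1 - \left(1 + 0\right) \left(-3 + 2\right)\right) + 2 \sqrt{5}\right) \left(-31\right) = \left(\left(-1 - 1 \left(-1\right)\right) + 2 \sqrt{5}\right) \left(-31\right) = \left(\left(-1 - -1\right) + 2 \sqrt{5}\right) \left(-31\right) = \left(\left(-1 + 1\right) + 2 \sqrt{5}\right) \left(-31\right) = \left(0 + 2 \sqrt{5}\right) \left(-31\right) = 2 \sqrt{5} \left(-31\right) = - 62 \sqrt{5}$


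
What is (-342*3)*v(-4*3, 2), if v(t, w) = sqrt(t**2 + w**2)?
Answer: -2052*sqrt(37) ≈ -12482.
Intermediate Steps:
(-342*3)*v(-4*3, 2) = (-342*3)*sqrt((-4*3)**2 + 2**2) = (-38*27)*sqrt((-12)**2 + 4) = -1026*sqrt(144 + 4) = -2052*sqrt(37)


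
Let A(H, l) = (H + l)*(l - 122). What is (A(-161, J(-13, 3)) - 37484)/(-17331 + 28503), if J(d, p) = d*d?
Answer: -9277/2793 ≈ -3.3215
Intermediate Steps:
J(d, p) = d**2
A(H, l) = (-122 + l)*(H + l) (A(H, l) = (H + l)*(-122 + l) = (-122 + l)*(H + l))
(A(-161, J(-13, 3)) - 37484)/(-17331 + 28503) = ((((-13)**2)**2 - 122*(-161) - 122*(-13)**2 - 161*(-13)**2) - 37484)/(-17331 + 28503) = ((169**2 + 19642 - 122*169 - 161*169) - 37484)/11172 = ((28561 + 19642 - 20618 - 27209) - 37484)*(1/11172) = (376 - 37484)*(1/11172) = -37108*1/11172 = -9277/2793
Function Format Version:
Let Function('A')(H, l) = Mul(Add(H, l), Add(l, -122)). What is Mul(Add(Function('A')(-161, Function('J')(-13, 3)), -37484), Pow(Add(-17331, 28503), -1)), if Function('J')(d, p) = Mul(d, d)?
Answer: Rational(-9277, 2793) ≈ -3.3215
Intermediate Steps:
Function('J')(d, p) = Pow(d, 2)
Function('A')(H, l) = Mul(Add(-122, l), Add(H, l)) (Function('A')(H, l) = Mul(Add(H, l), Add(-122, l)) = Mul(Add(-122, l), Add(H, l)))
Mul(Add(Function('A')(-161, Function('J')(-13, 3)), -37484), Pow(Add(-17331, 28503), -1)) = Mul(Add(Add(Pow(Pow(-13, 2), 2), Mul(-122, -161), Mul(-122, Pow(-13, 2)), Mul(-161, Pow(-13, 2))), -37484), Pow(Add(-17331, 28503), -1)) = Mul(Add(Add(Pow(169, 2), 19642, Mul(-122, 169), Mul(-161, 169)), -37484), Pow(11172, -1)) = Mul(Add(Add(28561, 19642, -20618, -27209), -37484), Rational(1, 11172)) = Mul(Add(376, -37484), Rational(1, 11172)) = Mul(-37108, Rational(1, 11172)) = Rational(-9277, 2793)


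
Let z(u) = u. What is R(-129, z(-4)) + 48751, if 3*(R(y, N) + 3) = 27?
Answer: 48757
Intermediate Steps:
R(y, N) = 6 (R(y, N) = -3 + (⅓)*27 = -3 + 9 = 6)
R(-129, z(-4)) + 48751 = 6 + 48751 = 48757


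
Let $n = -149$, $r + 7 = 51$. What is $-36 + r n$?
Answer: $-6592$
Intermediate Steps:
$r = 44$ ($r = -7 + 51 = 44$)
$-36 + r n = -36 + 44 \left(-149\right) = -36 - 6556 = -6592$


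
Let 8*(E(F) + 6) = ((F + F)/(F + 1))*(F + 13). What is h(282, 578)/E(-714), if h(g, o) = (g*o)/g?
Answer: -824228/258813 ≈ -3.1846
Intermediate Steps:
h(g, o) = o
E(F) = -6 + F*(13 + F)/(4*(1 + F)) (E(F) = -6 + (((F + F)/(F + 1))*(F + 13))/8 = -6 + (((2*F)/(1 + F))*(13 + F))/8 = -6 + ((2*F/(1 + F))*(13 + F))/8 = -6 + (2*F*(13 + F)/(1 + F))/8 = -6 + F*(13 + F)/(4*(1 + F)))
h(282, 578)/E(-714) = 578/(((-24 + (-714)**2 - 11*(-714))/(4*(1 - 714)))) = 578/(((1/4)*(-24 + 509796 + 7854)/(-713))) = 578/(((1/4)*(-1/713)*517626)) = 578/(-258813/1426) = 578*(-1426/258813) = -824228/258813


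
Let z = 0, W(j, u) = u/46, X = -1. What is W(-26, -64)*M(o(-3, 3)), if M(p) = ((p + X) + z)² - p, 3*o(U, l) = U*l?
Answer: -608/23 ≈ -26.435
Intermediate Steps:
W(j, u) = u/46 (W(j, u) = u*(1/46) = u/46)
o(U, l) = U*l/3 (o(U, l) = (U*l)/3 = U*l/3)
M(p) = (-1 + p)² - p (M(p) = ((p - 1) + 0)² - p = ((-1 + p) + 0)² - p = (-1 + p)² - p)
W(-26, -64)*M(o(-3, 3)) = ((1/46)*(-64))*((-1 + (⅓)*(-3)*3)² - (-3)*3/3) = -32*((-1 - 3)² - 1*(-3))/23 = -32*((-4)² + 3)/23 = -32*(16 + 3)/23 = -32/23*19 = -608/23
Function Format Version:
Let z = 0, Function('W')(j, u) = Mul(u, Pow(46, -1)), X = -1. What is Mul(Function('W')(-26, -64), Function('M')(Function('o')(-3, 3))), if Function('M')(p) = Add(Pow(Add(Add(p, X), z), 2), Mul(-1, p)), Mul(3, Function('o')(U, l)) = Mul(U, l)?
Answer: Rational(-608, 23) ≈ -26.435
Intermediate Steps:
Function('W')(j, u) = Mul(Rational(1, 46), u) (Function('W')(j, u) = Mul(u, Rational(1, 46)) = Mul(Rational(1, 46), u))
Function('o')(U, l) = Mul(Rational(1, 3), U, l) (Function('o')(U, l) = Mul(Rational(1, 3), Mul(U, l)) = Mul(Rational(1, 3), U, l))
Function('M')(p) = Add(Pow(Add(-1, p), 2), Mul(-1, p)) (Function('M')(p) = Add(Pow(Add(Add(p, -1), 0), 2), Mul(-1, p)) = Add(Pow(Add(Add(-1, p), 0), 2), Mul(-1, p)) = Add(Pow(Add(-1, p), 2), Mul(-1, p)))
Mul(Function('W')(-26, -64), Function('M')(Function('o')(-3, 3))) = Mul(Mul(Rational(1, 46), -64), Add(Pow(Add(-1, Mul(Rational(1, 3), -3, 3)), 2), Mul(-1, Mul(Rational(1, 3), -3, 3)))) = Mul(Rational(-32, 23), Add(Pow(Add(-1, -3), 2), Mul(-1, -3))) = Mul(Rational(-32, 23), Add(Pow(-4, 2), 3)) = Mul(Rational(-32, 23), Add(16, 3)) = Mul(Rational(-32, 23), 19) = Rational(-608, 23)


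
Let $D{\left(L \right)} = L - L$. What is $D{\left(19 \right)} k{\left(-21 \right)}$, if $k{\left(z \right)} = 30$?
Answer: $0$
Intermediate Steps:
$D{\left(L \right)} = 0$
$D{\left(19 \right)} k{\left(-21 \right)} = 0 \cdot 30 = 0$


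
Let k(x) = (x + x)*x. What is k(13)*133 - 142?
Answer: 44812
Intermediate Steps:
k(x) = 2*x**2 (k(x) = (2*x)*x = 2*x**2)
k(13)*133 - 142 = (2*13**2)*133 - 142 = (2*169)*133 - 142 = 338*133 - 142 = 44954 - 142 = 44812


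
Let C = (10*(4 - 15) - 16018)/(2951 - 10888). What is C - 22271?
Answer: -176748799/7937 ≈ -22269.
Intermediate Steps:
C = 16128/7937 (C = (10*(-11) - 16018)/(-7937) = (-110 - 16018)*(-1/7937) = -16128*(-1/7937) = 16128/7937 ≈ 2.0320)
C - 22271 = 16128/7937 - 22271 = -176748799/7937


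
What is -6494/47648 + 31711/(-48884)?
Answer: -228552303/291153104 ≈ -0.78499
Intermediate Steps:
-6494/47648 + 31711/(-48884) = -6494*1/47648 + 31711*(-1/48884) = -3247/23824 - 31711/48884 = -228552303/291153104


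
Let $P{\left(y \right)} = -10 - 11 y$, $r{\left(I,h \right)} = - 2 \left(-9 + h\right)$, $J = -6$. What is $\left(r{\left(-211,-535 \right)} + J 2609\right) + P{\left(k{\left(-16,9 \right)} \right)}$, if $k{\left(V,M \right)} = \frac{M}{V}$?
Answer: $- \frac{233117}{16} \approx -14570.0$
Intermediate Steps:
$r{\left(I,h \right)} = 18 - 2 h$
$\left(r{\left(-211,-535 \right)} + J 2609\right) + P{\left(k{\left(-16,9 \right)} \right)} = \left(\left(18 - -1070\right) - 15654\right) - \left(10 + 11 \frac{9}{-16}\right) = \left(\left(18 + 1070\right) - 15654\right) - \left(10 + 11 \cdot 9 \left(- \frac{1}{16}\right)\right) = \left(1088 - 15654\right) - \frac{61}{16} = -14566 + \left(-10 + \frac{99}{16}\right) = -14566 - \frac{61}{16} = - \frac{233117}{16}$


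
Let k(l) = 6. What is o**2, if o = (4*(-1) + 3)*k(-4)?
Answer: 36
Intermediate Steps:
o = -6 (o = (4*(-1) + 3)*6 = (-4 + 3)*6 = -1*6 = -6)
o**2 = (-6)**2 = 36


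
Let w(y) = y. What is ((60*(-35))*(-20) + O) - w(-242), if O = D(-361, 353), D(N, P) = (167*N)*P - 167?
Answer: -21239236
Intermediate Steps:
D(N, P) = -167 + 167*N*P (D(N, P) = 167*N*P - 167 = -167 + 167*N*P)
O = -21281478 (O = -167 + 167*(-361)*353 = -167 - 21281311 = -21281478)
((60*(-35))*(-20) + O) - w(-242) = ((60*(-35))*(-20) - 21281478) - 1*(-242) = (-2100*(-20) - 21281478) + 242 = (42000 - 21281478) + 242 = -21239478 + 242 = -21239236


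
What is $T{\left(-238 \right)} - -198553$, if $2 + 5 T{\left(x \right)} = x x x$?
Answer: $- \frac{12488509}{5} \approx -2.4977 \cdot 10^{6}$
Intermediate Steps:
$T{\left(x \right)} = - \frac{2}{5} + \frac{x^{3}}{5}$ ($T{\left(x \right)} = - \frac{2}{5} + \frac{x x x}{5} = - \frac{2}{5} + \frac{x^{2} x}{5} = - \frac{2}{5} + \frac{x^{3}}{5}$)
$T{\left(-238 \right)} - -198553 = \left(- \frac{2}{5} + \frac{\left(-238\right)^{3}}{5}\right) - -198553 = \left(- \frac{2}{5} + \frac{1}{5} \left(-13481272\right)\right) + 198553 = \left(- \frac{2}{5} - \frac{13481272}{5}\right) + 198553 = - \frac{13481274}{5} + 198553 = - \frac{12488509}{5}$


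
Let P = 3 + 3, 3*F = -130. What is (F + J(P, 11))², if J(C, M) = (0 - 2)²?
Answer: 13924/9 ≈ 1547.1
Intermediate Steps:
F = -130/3 (F = (⅓)*(-130) = -130/3 ≈ -43.333)
P = 6
J(C, M) = 4 (J(C, M) = (-2)² = 4)
(F + J(P, 11))² = (-130/3 + 4)² = (-118/3)² = 13924/9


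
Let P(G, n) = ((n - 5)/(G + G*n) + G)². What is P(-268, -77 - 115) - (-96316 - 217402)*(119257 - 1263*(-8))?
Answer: 106335895545189155673/2620211344 ≈ 4.0583e+10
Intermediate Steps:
P(G, n) = (G + (-5 + n)/(G + G*n))² (P(G, n) = ((-5 + n)/(G + G*n) + G)² = (G + (-5 + n)/(G + G*n))²)
P(-268, -77 - 115) - (-96316 - 217402)*(119257 - 1263*(-8)) = (-5 + (-77 - 115) + (-268)² + (-77 - 115)*(-268)²)²/((-268)²*(1 + (-77 - 115))²) - (-96316 - 217402)*(119257 - 1263*(-8)) = (-5 - 192 + 71824 - 192*71824)²/(71824*(1 - 192)²) - (-313718)*(119257 + 10104) = (1/71824)*(-5 - 192 + 71824 - 13790208)²/(-191)² - (-313718)*129361 = (1/71824)*(1/36481)*(-13718581)² - 1*(-40582874198) = (1/71824)*(1/36481)*188199464653561 + 40582874198 = 188199464653561/2620211344 + 40582874198 = 106335895545189155673/2620211344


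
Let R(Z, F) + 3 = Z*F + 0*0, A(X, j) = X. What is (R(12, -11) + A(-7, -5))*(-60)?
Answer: 8520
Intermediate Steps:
R(Z, F) = -3 + F*Z (R(Z, F) = -3 + (Z*F + 0*0) = -3 + (F*Z + 0) = -3 + F*Z)
(R(12, -11) + A(-7, -5))*(-60) = ((-3 - 11*12) - 7)*(-60) = ((-3 - 132) - 7)*(-60) = (-135 - 7)*(-60) = -142*(-60) = 8520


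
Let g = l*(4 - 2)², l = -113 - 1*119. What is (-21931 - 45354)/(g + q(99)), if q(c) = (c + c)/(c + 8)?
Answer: 7199495/99098 ≈ 72.650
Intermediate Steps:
l = -232 (l = -113 - 119 = -232)
q(c) = 2*c/(8 + c) (q(c) = (2*c)/(8 + c) = 2*c/(8 + c))
g = -928 (g = -232*(4 - 2)² = -232*2² = -232*4 = -928)
(-21931 - 45354)/(g + q(99)) = (-21931 - 45354)/(-928 + 2*99/(8 + 99)) = -67285/(-928 + 2*99/107) = -67285/(-928 + 2*99*(1/107)) = -67285/(-928 + 198/107) = -67285/(-99098/107) = -67285*(-107/99098) = 7199495/99098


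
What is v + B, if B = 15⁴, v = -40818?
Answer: 9807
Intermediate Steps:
B = 50625
v + B = -40818 + 50625 = 9807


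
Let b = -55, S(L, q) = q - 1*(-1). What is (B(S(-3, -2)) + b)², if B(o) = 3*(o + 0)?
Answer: 3364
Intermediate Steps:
S(L, q) = 1 + q (S(L, q) = q + 1 = 1 + q)
B(o) = 3*o
(B(S(-3, -2)) + b)² = (3*(1 - 2) - 55)² = (3*(-1) - 55)² = (-3 - 55)² = (-58)² = 3364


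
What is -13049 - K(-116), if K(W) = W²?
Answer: -26505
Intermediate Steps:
-13049 - K(-116) = -13049 - 1*(-116)² = -13049 - 1*13456 = -13049 - 13456 = -26505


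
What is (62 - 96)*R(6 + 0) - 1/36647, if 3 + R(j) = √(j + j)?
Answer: 3737993/36647 - 68*√3 ≈ -15.779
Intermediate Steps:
R(j) = -3 + √2*√j (R(j) = -3 + √(j + j) = -3 + √(2*j) = -3 + √2*√j)
(62 - 96)*R(6 + 0) - 1/36647 = (62 - 96)*(-3 + √2*√(6 + 0)) - 1/36647 = -34*(-3 + √2*√6) - 1*1/36647 = -34*(-3 + 2*√3) - 1/36647 = (102 - 68*√3) - 1/36647 = 3737993/36647 - 68*√3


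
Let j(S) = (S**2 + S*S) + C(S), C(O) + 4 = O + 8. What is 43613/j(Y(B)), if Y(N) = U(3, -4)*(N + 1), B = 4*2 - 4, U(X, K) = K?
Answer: 43613/784 ≈ 55.629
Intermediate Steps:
C(O) = 4 + O (C(O) = -4 + (O + 8) = -4 + (8 + O) = 4 + O)
B = 4 (B = 8 - 4 = 4)
Y(N) = -4 - 4*N (Y(N) = -4*(N + 1) = -4*(1 + N) = -4 - 4*N)
j(S) = 4 + S + 2*S**2 (j(S) = (S**2 + S*S) + (4 + S) = (S**2 + S**2) + (4 + S) = 2*S**2 + (4 + S) = 4 + S + 2*S**2)
43613/j(Y(B)) = 43613/(4 + (-4 - 4*4) + 2*(-4 - 4*4)**2) = 43613/(4 + (-4 - 16) + 2*(-4 - 16)**2) = 43613/(4 - 20 + 2*(-20)**2) = 43613/(4 - 20 + 2*400) = 43613/(4 - 20 + 800) = 43613/784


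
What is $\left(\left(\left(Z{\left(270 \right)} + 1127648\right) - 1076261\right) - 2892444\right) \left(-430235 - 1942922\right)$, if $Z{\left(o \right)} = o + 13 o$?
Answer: $6733303773489$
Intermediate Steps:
$Z{\left(o \right)} = 14 o$
$\left(\left(\left(Z{\left(270 \right)} + 1127648\right) - 1076261\right) - 2892444\right) \left(-430235 - 1942922\right) = \left(\left(\left(14 \cdot 270 + 1127648\right) - 1076261\right) - 2892444\right) \left(-430235 - 1942922\right) = \left(\left(\left(3780 + 1127648\right) - 1076261\right) - 2892444\right) \left(-2373157\right) = \left(\left(1131428 - 1076261\right) - 2892444\right) \left(-2373157\right) = \left(55167 - 2892444\right) \left(-2373157\right) = \left(-2837277\right) \left(-2373157\right) = 6733303773489$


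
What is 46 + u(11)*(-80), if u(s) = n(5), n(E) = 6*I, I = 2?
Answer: -914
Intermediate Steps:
n(E) = 12 (n(E) = 6*2 = 12)
u(s) = 12
46 + u(11)*(-80) = 46 + 12*(-80) = 46 - 960 = -914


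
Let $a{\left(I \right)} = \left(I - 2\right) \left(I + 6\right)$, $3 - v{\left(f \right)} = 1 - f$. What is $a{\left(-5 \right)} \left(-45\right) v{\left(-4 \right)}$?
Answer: $-630$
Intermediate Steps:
$v{\left(f \right)} = 2 + f$ ($v{\left(f \right)} = 3 - \left(1 - f\right) = 3 + \left(-1 + f\right) = 2 + f$)
$a{\left(I \right)} = \left(-2 + I\right) \left(6 + I\right)$
$a{\left(-5 \right)} \left(-45\right) v{\left(-4 \right)} = \left(-12 + \left(-5\right)^{2} + 4 \left(-5\right)\right) \left(-45\right) \left(2 - 4\right) = \left(-12 + 25 - 20\right) \left(-45\right) \left(-2\right) = \left(-7\right) \left(-45\right) \left(-2\right) = 315 \left(-2\right) = -630$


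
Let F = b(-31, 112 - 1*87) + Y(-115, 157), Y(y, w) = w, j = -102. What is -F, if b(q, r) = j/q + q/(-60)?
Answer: -299101/1860 ≈ -160.81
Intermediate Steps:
b(q, r) = -102/q - q/60 (b(q, r) = -102/q + q/(-60) = -102/q + q*(-1/60) = -102/q - q/60)
F = 299101/1860 (F = (-102/(-31) - 1/60*(-31)) + 157 = (-102*(-1/31) + 31/60) + 157 = (102/31 + 31/60) + 157 = 7081/1860 + 157 = 299101/1860 ≈ 160.81)
-F = -1*299101/1860 = -299101/1860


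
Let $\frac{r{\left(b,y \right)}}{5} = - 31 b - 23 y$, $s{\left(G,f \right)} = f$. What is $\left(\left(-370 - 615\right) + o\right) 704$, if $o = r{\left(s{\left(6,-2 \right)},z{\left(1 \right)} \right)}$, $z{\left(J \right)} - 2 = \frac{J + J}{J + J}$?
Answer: $-718080$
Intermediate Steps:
$z{\left(J \right)} = 3$ ($z{\left(J \right)} = 2 + \frac{J + J}{J + J} = 2 + \frac{2 J}{2 J} = 2 + 2 J \frac{1}{2 J} = 2 + 1 = 3$)
$r{\left(b,y \right)} = - 155 b - 115 y$ ($r{\left(b,y \right)} = 5 \left(- 31 b - 23 y\right) = - 155 b - 115 y$)
$o = -35$ ($o = \left(-155\right) \left(-2\right) - 345 = 310 - 345 = -35$)
$\left(\left(-370 - 615\right) + o\right) 704 = \left(\left(-370 - 615\right) - 35\right) 704 = \left(-985 - 35\right) 704 = \left(-1020\right) 704 = -718080$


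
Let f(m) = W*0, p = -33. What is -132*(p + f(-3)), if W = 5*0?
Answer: 4356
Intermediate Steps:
W = 0
f(m) = 0 (f(m) = 0*0 = 0)
-132*(p + f(-3)) = -132*(-33 + 0) = -132*(-33) = 4356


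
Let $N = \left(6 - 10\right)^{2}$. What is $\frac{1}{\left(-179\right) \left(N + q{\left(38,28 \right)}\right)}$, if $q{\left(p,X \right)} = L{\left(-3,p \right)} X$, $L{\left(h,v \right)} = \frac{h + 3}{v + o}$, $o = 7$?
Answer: $- \frac{1}{2864} \approx -0.00034916$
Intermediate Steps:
$L{\left(h,v \right)} = \frac{3 + h}{7 + v}$ ($L{\left(h,v \right)} = \frac{h + 3}{v + 7} = \frac{3 + h}{7 + v}$)
$N = 16$ ($N = \left(-4\right)^{2} = 16$)
$q{\left(p,X \right)} = 0$ ($q{\left(p,X \right)} = \frac{3 - 3}{7 + p} X = \frac{1}{7 + p} 0 X = 0 X = 0$)
$\frac{1}{\left(-179\right) \left(N + q{\left(38,28 \right)}\right)} = \frac{1}{\left(-179\right) \left(16 + 0\right)} = \frac{1}{\left(-179\right) 16} = \frac{1}{-2864} = - \frac{1}{2864}$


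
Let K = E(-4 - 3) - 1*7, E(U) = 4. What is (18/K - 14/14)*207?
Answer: -1449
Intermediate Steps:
K = -3 (K = 4 - 1*7 = 4 - 7 = -3)
(18/K - 14/14)*207 = (18/(-3) - 14/14)*207 = (18*(-⅓) - 14*1/14)*207 = (-6 - 1)*207 = -7*207 = -1449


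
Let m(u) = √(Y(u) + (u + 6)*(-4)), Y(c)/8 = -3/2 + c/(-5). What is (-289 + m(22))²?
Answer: 416809/5 - 1156*I*√995/5 ≈ 83362.0 - 7292.9*I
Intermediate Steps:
Y(c) = -12 - 8*c/5 (Y(c) = 8*(-3/2 + c/(-5)) = 8*(-3*½ + c*(-⅕)) = 8*(-3/2 - c/5) = -12 - 8*c/5)
m(u) = √(-36 - 28*u/5) (m(u) = √((-12 - 8*u/5) + (u + 6)*(-4)) = √((-12 - 8*u/5) + (6 + u)*(-4)) = √((-12 - 8*u/5) + (-24 - 4*u)) = √(-36 - 28*u/5))
(-289 + m(22))² = (-289 + 2*√(-225 - 35*22)/5)² = (-289 + 2*√(-225 - 770)/5)² = (-289 + 2*√(-995)/5)² = (-289 + 2*(I*√995)/5)² = (-289 + 2*I*√995/5)²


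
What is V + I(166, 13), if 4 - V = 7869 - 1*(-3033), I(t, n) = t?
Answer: -10732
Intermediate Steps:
V = -10898 (V = 4 - (7869 - 1*(-3033)) = 4 - (7869 + 3033) = 4 - 1*10902 = 4 - 10902 = -10898)
V + I(166, 13) = -10898 + 166 = -10732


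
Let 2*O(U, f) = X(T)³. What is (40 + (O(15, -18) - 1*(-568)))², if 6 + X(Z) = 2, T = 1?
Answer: 331776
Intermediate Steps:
X(Z) = -4 (X(Z) = -6 + 2 = -4)
O(U, f) = -32 (O(U, f) = (½)*(-4)³ = (½)*(-64) = -32)
(40 + (O(15, -18) - 1*(-568)))² = (40 + (-32 - 1*(-568)))² = (40 + (-32 + 568))² = (40 + 536)² = 576² = 331776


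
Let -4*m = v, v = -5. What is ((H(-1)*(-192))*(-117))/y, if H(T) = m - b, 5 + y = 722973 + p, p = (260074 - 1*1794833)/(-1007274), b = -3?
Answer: 96166463328/728228403991 ≈ 0.13206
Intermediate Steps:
m = 5/4 (m = -1/4*(-5) = 5/4 ≈ 1.2500)
p = 1534759/1007274 (p = (260074 - 1794833)*(-1/1007274) = -1534759*(-1/1007274) = 1534759/1007274 ≈ 1.5237)
y = 728228403991/1007274 (y = -5 + (722973 + 1534759/1007274) = -5 + 728233440361/1007274 = 728228403991/1007274 ≈ 7.2297e+5)
H(T) = 17/4 (H(T) = 5/4 - 1*(-3) = 5/4 + 3 = 17/4)
((H(-1)*(-192))*(-117))/y = (((17/4)*(-192))*(-117))/(728228403991/1007274) = -816*(-117)*(1007274/728228403991) = 95472*(1007274/728228403991) = 96166463328/728228403991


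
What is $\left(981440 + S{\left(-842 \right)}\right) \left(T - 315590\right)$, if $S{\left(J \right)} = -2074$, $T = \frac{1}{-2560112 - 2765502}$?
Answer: $- \frac{823015370672333263}{2662807} \approx -3.0908 \cdot 10^{11}$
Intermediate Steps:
$T = - \frac{1}{5325614}$ ($T = \frac{1}{-5325614} = - \frac{1}{5325614} \approx -1.8777 \cdot 10^{-7}$)
$\left(981440 + S{\left(-842 \right)}\right) \left(T - 315590\right) = \left(981440 - 2074\right) \left(- \frac{1}{5325614} - 315590\right) = 979366 \left(- \frac{1680710522261}{5325614}\right) = - \frac{823015370672333263}{2662807}$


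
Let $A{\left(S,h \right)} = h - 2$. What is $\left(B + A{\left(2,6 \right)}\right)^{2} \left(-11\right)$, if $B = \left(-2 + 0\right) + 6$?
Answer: $-704$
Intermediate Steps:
$B = 4$ ($B = -2 + 6 = 4$)
$A{\left(S,h \right)} = -2 + h$ ($A{\left(S,h \right)} = h - 2 = -2 + h$)
$\left(B + A{\left(2,6 \right)}\right)^{2} \left(-11\right) = \left(4 + \left(-2 + 6\right)\right)^{2} \left(-11\right) = \left(4 + 4\right)^{2} \left(-11\right) = 8^{2} \left(-11\right) = 64 \left(-11\right) = -704$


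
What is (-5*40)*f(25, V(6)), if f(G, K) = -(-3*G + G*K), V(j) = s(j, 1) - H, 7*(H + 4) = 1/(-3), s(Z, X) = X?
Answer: 215000/21 ≈ 10238.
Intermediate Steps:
H = -85/21 (H = -4 + (⅐)/(-3) = -4 + (⅐)*(-⅓) = -4 - 1/21 = -85/21 ≈ -4.0476)
V(j) = 106/21 (V(j) = 1 - 1*(-85/21) = 1 + 85/21 = 106/21)
f(G, K) = 3*G - G*K
(-5*40)*f(25, V(6)) = (-5*40)*(25*(3 - 1*106/21)) = -5000*(3 - 106/21) = -5000*(-43)/21 = -200*(-1075/21) = 215000/21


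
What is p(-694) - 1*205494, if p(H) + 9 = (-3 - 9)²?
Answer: -205359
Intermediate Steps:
p(H) = 135 (p(H) = -9 + (-3 - 9)² = -9 + (-12)² = -9 + 144 = 135)
p(-694) - 1*205494 = 135 - 1*205494 = 135 - 205494 = -205359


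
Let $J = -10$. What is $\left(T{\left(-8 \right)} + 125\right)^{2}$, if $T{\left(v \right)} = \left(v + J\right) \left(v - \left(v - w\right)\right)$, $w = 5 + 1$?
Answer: $289$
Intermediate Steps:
$w = 6$
$T{\left(v \right)} = -60 + 6 v$ ($T{\left(v \right)} = \left(v - 10\right) \left(v - \left(-6 + v\right)\right) = \left(-10 + v\right) 6 = -60 + 6 v$)
$\left(T{\left(-8 \right)} + 125\right)^{2} = \left(\left(-60 + 6 \left(-8\right)\right) + 125\right)^{2} = \left(\left(-60 - 48\right) + 125\right)^{2} = \left(-108 + 125\right)^{2} = 17^{2} = 289$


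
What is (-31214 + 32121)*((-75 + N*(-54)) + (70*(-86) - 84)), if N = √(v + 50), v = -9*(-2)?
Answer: -5604353 - 97956*√17 ≈ -6.0082e+6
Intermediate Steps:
v = 18
N = 2*√17 (N = √(18 + 50) = √68 = 2*√17 ≈ 8.2462)
(-31214 + 32121)*((-75 + N*(-54)) + (70*(-86) - 84)) = (-31214 + 32121)*((-75 + (2*√17)*(-54)) + (70*(-86) - 84)) = 907*((-75 - 108*√17) + (-6020 - 84)) = 907*((-75 - 108*√17) - 6104) = 907*(-6179 - 108*√17) = -5604353 - 97956*√17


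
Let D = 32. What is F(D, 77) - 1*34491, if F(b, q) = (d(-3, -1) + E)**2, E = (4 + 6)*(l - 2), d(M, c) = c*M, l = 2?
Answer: -34482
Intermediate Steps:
d(M, c) = M*c
E = 0 (E = (4 + 6)*(2 - 2) = 10*0 = 0)
F(b, q) = 9 (F(b, q) = (-3*(-1) + 0)**2 = (3 + 0)**2 = 3**2 = 9)
F(D, 77) - 1*34491 = 9 - 1*34491 = 9 - 34491 = -34482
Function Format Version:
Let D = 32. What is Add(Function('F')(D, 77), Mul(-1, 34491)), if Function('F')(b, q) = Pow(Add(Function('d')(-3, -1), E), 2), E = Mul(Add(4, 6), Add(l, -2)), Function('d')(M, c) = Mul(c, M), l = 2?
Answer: -34482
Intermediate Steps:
Function('d')(M, c) = Mul(M, c)
E = 0 (E = Mul(Add(4, 6), Add(2, -2)) = Mul(10, 0) = 0)
Function('F')(b, q) = 9 (Function('F')(b, q) = Pow(Add(Mul(-3, -1), 0), 2) = Pow(Add(3, 0), 2) = Pow(3, 2) = 9)
Add(Function('F')(D, 77), Mul(-1, 34491)) = Add(9, Mul(-1, 34491)) = Add(9, -34491) = -34482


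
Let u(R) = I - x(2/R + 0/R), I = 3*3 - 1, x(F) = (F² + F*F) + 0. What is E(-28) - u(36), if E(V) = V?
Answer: -5831/162 ≈ -35.994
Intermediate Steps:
x(F) = 2*F² (x(F) = (F² + F²) + 0 = 2*F² + 0 = 2*F²)
I = 8 (I = 9 - 1 = 8)
u(R) = 8 - 8/R² (u(R) = 8 - 2*(2/R + 0/R)² = 8 - 2*(2/R + 0)² = 8 - 2*(2/R)² = 8 - 2*4/R² = 8 - 8/R²)
E(-28) - u(36) = -28 - (8 - 8/36²) = -28 - (8 - 8*1/1296) = -28 - (8 - 1/162) = -28 - 1*1295/162 = -28 - 1295/162 = -5831/162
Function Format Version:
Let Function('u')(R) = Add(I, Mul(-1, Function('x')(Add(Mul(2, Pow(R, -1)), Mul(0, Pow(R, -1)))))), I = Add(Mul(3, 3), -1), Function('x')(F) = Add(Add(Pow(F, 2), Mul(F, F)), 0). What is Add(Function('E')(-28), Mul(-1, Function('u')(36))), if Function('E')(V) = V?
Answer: Rational(-5831, 162) ≈ -35.994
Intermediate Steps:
Function('x')(F) = Mul(2, Pow(F, 2)) (Function('x')(F) = Add(Add(Pow(F, 2), Pow(F, 2)), 0) = Add(Mul(2, Pow(F, 2)), 0) = Mul(2, Pow(F, 2)))
I = 8 (I = Add(9, -1) = 8)
Function('u')(R) = Add(8, Mul(-8, Pow(R, -2))) (Function('u')(R) = Add(8, Mul(-1, Mul(2, Pow(Add(Mul(2, Pow(R, -1)), Mul(0, Pow(R, -1))), 2)))) = Add(8, Mul(-1, Mul(2, Pow(Add(Mul(2, Pow(R, -1)), 0), 2)))) = Add(8, Mul(-1, Mul(2, Pow(Mul(2, Pow(R, -1)), 2)))) = Add(8, Mul(-1, Mul(2, Mul(4, Pow(R, -2))))) = Add(8, Mul(-1, Mul(8, Pow(R, -2)))) = Add(8, Mul(-8, Pow(R, -2))))
Add(Function('E')(-28), Mul(-1, Function('u')(36))) = Add(-28, Mul(-1, Add(8, Mul(-8, Pow(36, -2))))) = Add(-28, Mul(-1, Add(8, Mul(-8, Rational(1, 1296))))) = Add(-28, Mul(-1, Add(8, Rational(-1, 162)))) = Add(-28, Mul(-1, Rational(1295, 162))) = Add(-28, Rational(-1295, 162)) = Rational(-5831, 162)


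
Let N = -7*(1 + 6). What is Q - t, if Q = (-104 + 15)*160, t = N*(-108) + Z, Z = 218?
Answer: -19750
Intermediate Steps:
N = -49 (N = -7*7 = -49)
t = 5510 (t = -49*(-108) + 218 = 5292 + 218 = 5510)
Q = -14240 (Q = -89*160 = -14240)
Q - t = -14240 - 1*5510 = -14240 - 5510 = -19750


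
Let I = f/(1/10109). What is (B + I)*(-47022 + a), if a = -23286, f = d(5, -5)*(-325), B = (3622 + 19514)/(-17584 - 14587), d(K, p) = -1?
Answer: -7431231096168012/32171 ≈ -2.3099e+11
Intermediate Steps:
B = -23136/32171 (B = 23136/(-32171) = 23136*(-1/32171) = -23136/32171 ≈ -0.71916)
f = 325 (f = -1*(-325) = 325)
I = 3285425 (I = 325/(1/10109) = 325*10109 = 3285425)
(B + I)*(-47022 + a) = (-23136/32171 + 3285425)*(-47022 - 23286) = (105695384539/32171)*(-70308) = -7431231096168012/32171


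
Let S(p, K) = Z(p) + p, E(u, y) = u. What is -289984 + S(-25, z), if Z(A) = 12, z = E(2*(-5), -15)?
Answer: -289997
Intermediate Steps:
z = -10 (z = 2*(-5) = -10)
S(p, K) = 12 + p
-289984 + S(-25, z) = -289984 + (12 - 25) = -289984 - 13 = -289997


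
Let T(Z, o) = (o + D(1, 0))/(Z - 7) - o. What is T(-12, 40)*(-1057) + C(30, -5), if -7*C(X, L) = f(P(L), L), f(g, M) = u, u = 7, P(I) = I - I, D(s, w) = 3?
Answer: 848752/19 ≈ 44671.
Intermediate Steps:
P(I) = 0
f(g, M) = 7
C(X, L) = -1 (C(X, L) = -1/7*7 = -1)
T(Z, o) = -o + (3 + o)/(-7 + Z) (T(Z, o) = (o + 3)/(Z - 7) - o = (3 + o)/(-7 + Z) - o = -o + (3 + o)/(-7 + Z))
T(-12, 40)*(-1057) + C(30, -5) = ((3 + 8*40 - 1*(-12)*40)/(-7 - 12))*(-1057) - 1 = ((3 + 320 + 480)/(-19))*(-1057) - 1 = -1/19*803*(-1057) - 1 = -803/19*(-1057) - 1 = 848771/19 - 1 = 848752/19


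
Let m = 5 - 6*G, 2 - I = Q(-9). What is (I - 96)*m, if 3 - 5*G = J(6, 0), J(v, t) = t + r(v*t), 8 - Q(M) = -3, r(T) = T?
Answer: -147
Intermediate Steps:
Q(M) = 11 (Q(M) = 8 - 1*(-3) = 8 + 3 = 11)
I = -9 (I = 2 - 1*11 = 2 - 11 = -9)
J(v, t) = t + t*v (J(v, t) = t + v*t = t + t*v)
G = ⅗ (G = ⅗ - 0*(1 + 6) = ⅗ - 0*7 = ⅗ - ⅕*0 = ⅗ + 0 = ⅗ ≈ 0.60000)
m = 7/5 (m = 5 - 6*⅗ = 5 - 18/5 = 7/5 ≈ 1.4000)
(I - 96)*m = (-9 - 96)*(7/5) = -105*7/5 = -147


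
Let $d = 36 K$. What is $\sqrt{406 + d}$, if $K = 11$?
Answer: $\sqrt{802} \approx 28.32$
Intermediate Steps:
$d = 396$ ($d = 36 \cdot 11 = 396$)
$\sqrt{406 + d} = \sqrt{406 + 396} = \sqrt{802}$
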